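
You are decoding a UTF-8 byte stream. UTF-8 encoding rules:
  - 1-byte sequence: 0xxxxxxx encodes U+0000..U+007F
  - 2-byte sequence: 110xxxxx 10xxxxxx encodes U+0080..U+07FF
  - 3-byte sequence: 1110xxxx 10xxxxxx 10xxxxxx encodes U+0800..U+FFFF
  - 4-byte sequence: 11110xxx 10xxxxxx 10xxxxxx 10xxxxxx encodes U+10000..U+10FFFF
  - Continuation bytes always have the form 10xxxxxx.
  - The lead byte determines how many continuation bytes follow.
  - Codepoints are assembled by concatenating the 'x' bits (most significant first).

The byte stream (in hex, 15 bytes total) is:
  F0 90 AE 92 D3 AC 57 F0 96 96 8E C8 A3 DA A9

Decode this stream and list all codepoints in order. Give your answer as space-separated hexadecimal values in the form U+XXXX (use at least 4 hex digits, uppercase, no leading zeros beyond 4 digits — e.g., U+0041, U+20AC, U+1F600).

Answer: U+10B92 U+04EC U+0057 U+1658E U+0223 U+06A9

Derivation:
Byte[0]=F0: 4-byte lead, need 3 cont bytes. acc=0x0
Byte[1]=90: continuation. acc=(acc<<6)|0x10=0x10
Byte[2]=AE: continuation. acc=(acc<<6)|0x2E=0x42E
Byte[3]=92: continuation. acc=(acc<<6)|0x12=0x10B92
Completed: cp=U+10B92 (starts at byte 0)
Byte[4]=D3: 2-byte lead, need 1 cont bytes. acc=0x13
Byte[5]=AC: continuation. acc=(acc<<6)|0x2C=0x4EC
Completed: cp=U+04EC (starts at byte 4)
Byte[6]=57: 1-byte ASCII. cp=U+0057
Byte[7]=F0: 4-byte lead, need 3 cont bytes. acc=0x0
Byte[8]=96: continuation. acc=(acc<<6)|0x16=0x16
Byte[9]=96: continuation. acc=(acc<<6)|0x16=0x596
Byte[10]=8E: continuation. acc=(acc<<6)|0x0E=0x1658E
Completed: cp=U+1658E (starts at byte 7)
Byte[11]=C8: 2-byte lead, need 1 cont bytes. acc=0x8
Byte[12]=A3: continuation. acc=(acc<<6)|0x23=0x223
Completed: cp=U+0223 (starts at byte 11)
Byte[13]=DA: 2-byte lead, need 1 cont bytes. acc=0x1A
Byte[14]=A9: continuation. acc=(acc<<6)|0x29=0x6A9
Completed: cp=U+06A9 (starts at byte 13)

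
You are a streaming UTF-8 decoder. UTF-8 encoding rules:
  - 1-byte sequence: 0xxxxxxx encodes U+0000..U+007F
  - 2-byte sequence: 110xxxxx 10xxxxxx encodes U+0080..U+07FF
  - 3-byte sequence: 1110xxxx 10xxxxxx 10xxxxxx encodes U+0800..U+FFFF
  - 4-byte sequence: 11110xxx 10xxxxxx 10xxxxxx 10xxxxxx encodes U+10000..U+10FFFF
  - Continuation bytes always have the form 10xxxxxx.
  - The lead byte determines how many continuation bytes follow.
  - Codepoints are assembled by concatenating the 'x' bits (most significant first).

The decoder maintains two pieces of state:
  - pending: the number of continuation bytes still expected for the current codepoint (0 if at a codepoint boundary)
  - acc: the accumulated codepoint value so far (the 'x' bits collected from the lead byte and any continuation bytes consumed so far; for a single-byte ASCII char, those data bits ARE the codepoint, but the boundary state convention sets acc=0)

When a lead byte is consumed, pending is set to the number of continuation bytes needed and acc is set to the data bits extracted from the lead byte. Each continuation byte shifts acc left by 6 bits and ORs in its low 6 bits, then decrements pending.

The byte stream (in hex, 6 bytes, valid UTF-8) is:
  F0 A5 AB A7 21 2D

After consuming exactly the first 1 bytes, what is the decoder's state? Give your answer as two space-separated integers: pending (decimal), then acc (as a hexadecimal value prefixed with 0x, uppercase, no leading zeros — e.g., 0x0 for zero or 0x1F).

Byte[0]=F0: 4-byte lead. pending=3, acc=0x0

Answer: 3 0x0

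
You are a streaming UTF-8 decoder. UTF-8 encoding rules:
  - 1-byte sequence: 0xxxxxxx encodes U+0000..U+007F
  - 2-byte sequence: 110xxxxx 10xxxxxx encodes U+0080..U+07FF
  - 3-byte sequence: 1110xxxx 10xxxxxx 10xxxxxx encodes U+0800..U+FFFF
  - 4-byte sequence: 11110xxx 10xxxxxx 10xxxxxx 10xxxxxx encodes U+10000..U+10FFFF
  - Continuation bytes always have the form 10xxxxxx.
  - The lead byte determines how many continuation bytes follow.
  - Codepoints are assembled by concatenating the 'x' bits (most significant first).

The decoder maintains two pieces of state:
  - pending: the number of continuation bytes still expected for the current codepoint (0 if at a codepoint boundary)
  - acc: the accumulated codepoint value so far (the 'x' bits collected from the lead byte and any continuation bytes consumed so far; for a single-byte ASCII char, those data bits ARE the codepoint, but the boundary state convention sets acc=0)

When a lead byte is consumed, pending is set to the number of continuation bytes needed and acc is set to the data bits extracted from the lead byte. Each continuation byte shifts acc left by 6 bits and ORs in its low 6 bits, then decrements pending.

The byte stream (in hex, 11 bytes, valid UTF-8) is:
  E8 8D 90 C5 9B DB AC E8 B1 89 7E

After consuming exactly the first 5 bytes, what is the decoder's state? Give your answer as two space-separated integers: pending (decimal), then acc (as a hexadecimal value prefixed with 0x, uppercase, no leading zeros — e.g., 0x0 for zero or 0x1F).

Byte[0]=E8: 3-byte lead. pending=2, acc=0x8
Byte[1]=8D: continuation. acc=(acc<<6)|0x0D=0x20D, pending=1
Byte[2]=90: continuation. acc=(acc<<6)|0x10=0x8350, pending=0
Byte[3]=C5: 2-byte lead. pending=1, acc=0x5
Byte[4]=9B: continuation. acc=(acc<<6)|0x1B=0x15B, pending=0

Answer: 0 0x15B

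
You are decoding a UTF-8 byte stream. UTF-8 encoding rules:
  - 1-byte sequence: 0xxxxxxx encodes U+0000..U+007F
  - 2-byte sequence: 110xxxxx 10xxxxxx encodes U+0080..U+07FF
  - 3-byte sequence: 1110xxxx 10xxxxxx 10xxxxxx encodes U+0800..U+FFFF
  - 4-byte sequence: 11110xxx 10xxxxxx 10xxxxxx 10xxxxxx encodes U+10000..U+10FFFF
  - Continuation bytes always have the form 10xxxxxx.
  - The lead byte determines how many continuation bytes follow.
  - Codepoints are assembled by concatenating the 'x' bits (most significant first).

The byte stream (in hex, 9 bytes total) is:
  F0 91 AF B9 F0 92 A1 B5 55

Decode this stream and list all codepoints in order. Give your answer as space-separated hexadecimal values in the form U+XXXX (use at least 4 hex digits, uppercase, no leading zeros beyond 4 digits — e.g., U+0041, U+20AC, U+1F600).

Answer: U+11BF9 U+12875 U+0055

Derivation:
Byte[0]=F0: 4-byte lead, need 3 cont bytes. acc=0x0
Byte[1]=91: continuation. acc=(acc<<6)|0x11=0x11
Byte[2]=AF: continuation. acc=(acc<<6)|0x2F=0x46F
Byte[3]=B9: continuation. acc=(acc<<6)|0x39=0x11BF9
Completed: cp=U+11BF9 (starts at byte 0)
Byte[4]=F0: 4-byte lead, need 3 cont bytes. acc=0x0
Byte[5]=92: continuation. acc=(acc<<6)|0x12=0x12
Byte[6]=A1: continuation. acc=(acc<<6)|0x21=0x4A1
Byte[7]=B5: continuation. acc=(acc<<6)|0x35=0x12875
Completed: cp=U+12875 (starts at byte 4)
Byte[8]=55: 1-byte ASCII. cp=U+0055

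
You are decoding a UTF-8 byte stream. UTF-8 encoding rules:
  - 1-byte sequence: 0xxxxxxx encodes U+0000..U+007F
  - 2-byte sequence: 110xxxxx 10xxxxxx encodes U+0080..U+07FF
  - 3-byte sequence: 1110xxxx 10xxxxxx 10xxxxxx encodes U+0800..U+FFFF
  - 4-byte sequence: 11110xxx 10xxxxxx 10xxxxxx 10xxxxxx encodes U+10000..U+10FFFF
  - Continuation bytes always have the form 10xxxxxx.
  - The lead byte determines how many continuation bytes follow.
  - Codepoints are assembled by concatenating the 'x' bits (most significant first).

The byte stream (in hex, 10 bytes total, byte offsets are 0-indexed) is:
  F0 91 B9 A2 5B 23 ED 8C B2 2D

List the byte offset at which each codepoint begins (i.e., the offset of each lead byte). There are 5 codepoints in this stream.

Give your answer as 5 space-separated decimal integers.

Answer: 0 4 5 6 9

Derivation:
Byte[0]=F0: 4-byte lead, need 3 cont bytes. acc=0x0
Byte[1]=91: continuation. acc=(acc<<6)|0x11=0x11
Byte[2]=B9: continuation. acc=(acc<<6)|0x39=0x479
Byte[3]=A2: continuation. acc=(acc<<6)|0x22=0x11E62
Completed: cp=U+11E62 (starts at byte 0)
Byte[4]=5B: 1-byte ASCII. cp=U+005B
Byte[5]=23: 1-byte ASCII. cp=U+0023
Byte[6]=ED: 3-byte lead, need 2 cont bytes. acc=0xD
Byte[7]=8C: continuation. acc=(acc<<6)|0x0C=0x34C
Byte[8]=B2: continuation. acc=(acc<<6)|0x32=0xD332
Completed: cp=U+D332 (starts at byte 6)
Byte[9]=2D: 1-byte ASCII. cp=U+002D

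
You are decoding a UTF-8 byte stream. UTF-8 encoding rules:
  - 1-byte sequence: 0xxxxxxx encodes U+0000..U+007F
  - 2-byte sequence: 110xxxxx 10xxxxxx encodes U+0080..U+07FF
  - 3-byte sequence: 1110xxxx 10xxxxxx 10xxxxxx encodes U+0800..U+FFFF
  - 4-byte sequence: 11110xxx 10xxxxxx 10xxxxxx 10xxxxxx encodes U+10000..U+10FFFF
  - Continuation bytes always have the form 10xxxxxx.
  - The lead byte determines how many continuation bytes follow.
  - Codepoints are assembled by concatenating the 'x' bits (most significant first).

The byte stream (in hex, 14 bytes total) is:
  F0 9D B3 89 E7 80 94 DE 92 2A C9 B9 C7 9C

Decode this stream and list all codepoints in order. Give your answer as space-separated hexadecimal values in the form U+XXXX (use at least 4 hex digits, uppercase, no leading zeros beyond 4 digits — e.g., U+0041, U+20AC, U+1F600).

Answer: U+1DCC9 U+7014 U+0792 U+002A U+0279 U+01DC

Derivation:
Byte[0]=F0: 4-byte lead, need 3 cont bytes. acc=0x0
Byte[1]=9D: continuation. acc=(acc<<6)|0x1D=0x1D
Byte[2]=B3: continuation. acc=(acc<<6)|0x33=0x773
Byte[3]=89: continuation. acc=(acc<<6)|0x09=0x1DCC9
Completed: cp=U+1DCC9 (starts at byte 0)
Byte[4]=E7: 3-byte lead, need 2 cont bytes. acc=0x7
Byte[5]=80: continuation. acc=(acc<<6)|0x00=0x1C0
Byte[6]=94: continuation. acc=(acc<<6)|0x14=0x7014
Completed: cp=U+7014 (starts at byte 4)
Byte[7]=DE: 2-byte lead, need 1 cont bytes. acc=0x1E
Byte[8]=92: continuation. acc=(acc<<6)|0x12=0x792
Completed: cp=U+0792 (starts at byte 7)
Byte[9]=2A: 1-byte ASCII. cp=U+002A
Byte[10]=C9: 2-byte lead, need 1 cont bytes. acc=0x9
Byte[11]=B9: continuation. acc=(acc<<6)|0x39=0x279
Completed: cp=U+0279 (starts at byte 10)
Byte[12]=C7: 2-byte lead, need 1 cont bytes. acc=0x7
Byte[13]=9C: continuation. acc=(acc<<6)|0x1C=0x1DC
Completed: cp=U+01DC (starts at byte 12)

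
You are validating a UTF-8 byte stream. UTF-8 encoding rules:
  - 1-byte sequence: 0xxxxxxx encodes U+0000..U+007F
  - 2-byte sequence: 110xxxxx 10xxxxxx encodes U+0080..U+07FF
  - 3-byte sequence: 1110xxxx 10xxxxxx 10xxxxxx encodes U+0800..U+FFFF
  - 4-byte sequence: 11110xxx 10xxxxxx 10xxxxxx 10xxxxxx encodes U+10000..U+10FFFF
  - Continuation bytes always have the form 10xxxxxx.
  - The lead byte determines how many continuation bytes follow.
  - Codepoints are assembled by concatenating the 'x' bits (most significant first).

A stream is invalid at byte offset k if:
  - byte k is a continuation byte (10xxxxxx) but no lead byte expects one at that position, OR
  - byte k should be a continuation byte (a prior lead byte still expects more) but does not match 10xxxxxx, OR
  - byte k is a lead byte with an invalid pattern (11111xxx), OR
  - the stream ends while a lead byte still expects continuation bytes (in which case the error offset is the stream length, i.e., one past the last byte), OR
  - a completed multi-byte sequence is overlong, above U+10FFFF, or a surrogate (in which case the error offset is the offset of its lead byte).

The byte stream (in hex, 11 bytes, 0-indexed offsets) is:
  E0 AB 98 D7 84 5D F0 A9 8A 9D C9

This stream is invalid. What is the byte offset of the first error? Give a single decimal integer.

Byte[0]=E0: 3-byte lead, need 2 cont bytes. acc=0x0
Byte[1]=AB: continuation. acc=(acc<<6)|0x2B=0x2B
Byte[2]=98: continuation. acc=(acc<<6)|0x18=0xAD8
Completed: cp=U+0AD8 (starts at byte 0)
Byte[3]=D7: 2-byte lead, need 1 cont bytes. acc=0x17
Byte[4]=84: continuation. acc=(acc<<6)|0x04=0x5C4
Completed: cp=U+05C4 (starts at byte 3)
Byte[5]=5D: 1-byte ASCII. cp=U+005D
Byte[6]=F0: 4-byte lead, need 3 cont bytes. acc=0x0
Byte[7]=A9: continuation. acc=(acc<<6)|0x29=0x29
Byte[8]=8A: continuation. acc=(acc<<6)|0x0A=0xA4A
Byte[9]=9D: continuation. acc=(acc<<6)|0x1D=0x2929D
Completed: cp=U+2929D (starts at byte 6)
Byte[10]=C9: 2-byte lead, need 1 cont bytes. acc=0x9
Byte[11]: stream ended, expected continuation. INVALID

Answer: 11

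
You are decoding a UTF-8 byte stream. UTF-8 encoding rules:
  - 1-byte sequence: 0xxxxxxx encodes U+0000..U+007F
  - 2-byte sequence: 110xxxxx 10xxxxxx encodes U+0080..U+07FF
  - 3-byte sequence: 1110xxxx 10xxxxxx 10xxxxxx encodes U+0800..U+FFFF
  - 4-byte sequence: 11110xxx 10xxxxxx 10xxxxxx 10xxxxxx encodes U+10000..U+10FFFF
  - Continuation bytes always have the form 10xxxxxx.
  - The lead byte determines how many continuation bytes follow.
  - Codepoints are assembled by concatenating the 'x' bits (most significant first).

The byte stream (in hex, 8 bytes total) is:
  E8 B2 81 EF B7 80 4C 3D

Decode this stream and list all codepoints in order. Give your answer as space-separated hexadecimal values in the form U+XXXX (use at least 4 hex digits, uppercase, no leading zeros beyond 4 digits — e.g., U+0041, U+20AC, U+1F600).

Byte[0]=E8: 3-byte lead, need 2 cont bytes. acc=0x8
Byte[1]=B2: continuation. acc=(acc<<6)|0x32=0x232
Byte[2]=81: continuation. acc=(acc<<6)|0x01=0x8C81
Completed: cp=U+8C81 (starts at byte 0)
Byte[3]=EF: 3-byte lead, need 2 cont bytes. acc=0xF
Byte[4]=B7: continuation. acc=(acc<<6)|0x37=0x3F7
Byte[5]=80: continuation. acc=(acc<<6)|0x00=0xFDC0
Completed: cp=U+FDC0 (starts at byte 3)
Byte[6]=4C: 1-byte ASCII. cp=U+004C
Byte[7]=3D: 1-byte ASCII. cp=U+003D

Answer: U+8C81 U+FDC0 U+004C U+003D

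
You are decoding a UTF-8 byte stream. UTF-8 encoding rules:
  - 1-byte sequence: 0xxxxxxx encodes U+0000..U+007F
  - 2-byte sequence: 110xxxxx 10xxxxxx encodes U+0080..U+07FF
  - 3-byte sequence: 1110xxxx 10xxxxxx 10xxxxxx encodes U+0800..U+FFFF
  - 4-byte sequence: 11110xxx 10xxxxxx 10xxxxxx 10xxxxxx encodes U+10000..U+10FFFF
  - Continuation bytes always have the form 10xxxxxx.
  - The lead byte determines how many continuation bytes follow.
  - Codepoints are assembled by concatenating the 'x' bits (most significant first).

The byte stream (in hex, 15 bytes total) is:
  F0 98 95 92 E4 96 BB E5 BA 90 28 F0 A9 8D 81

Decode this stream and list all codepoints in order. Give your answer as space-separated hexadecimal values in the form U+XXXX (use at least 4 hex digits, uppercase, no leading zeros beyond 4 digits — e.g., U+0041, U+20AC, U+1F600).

Answer: U+18552 U+45BB U+5E90 U+0028 U+29341

Derivation:
Byte[0]=F0: 4-byte lead, need 3 cont bytes. acc=0x0
Byte[1]=98: continuation. acc=(acc<<6)|0x18=0x18
Byte[2]=95: continuation. acc=(acc<<6)|0x15=0x615
Byte[3]=92: continuation. acc=(acc<<6)|0x12=0x18552
Completed: cp=U+18552 (starts at byte 0)
Byte[4]=E4: 3-byte lead, need 2 cont bytes. acc=0x4
Byte[5]=96: continuation. acc=(acc<<6)|0x16=0x116
Byte[6]=BB: continuation. acc=(acc<<6)|0x3B=0x45BB
Completed: cp=U+45BB (starts at byte 4)
Byte[7]=E5: 3-byte lead, need 2 cont bytes. acc=0x5
Byte[8]=BA: continuation. acc=(acc<<6)|0x3A=0x17A
Byte[9]=90: continuation. acc=(acc<<6)|0x10=0x5E90
Completed: cp=U+5E90 (starts at byte 7)
Byte[10]=28: 1-byte ASCII. cp=U+0028
Byte[11]=F0: 4-byte lead, need 3 cont bytes. acc=0x0
Byte[12]=A9: continuation. acc=(acc<<6)|0x29=0x29
Byte[13]=8D: continuation. acc=(acc<<6)|0x0D=0xA4D
Byte[14]=81: continuation. acc=(acc<<6)|0x01=0x29341
Completed: cp=U+29341 (starts at byte 11)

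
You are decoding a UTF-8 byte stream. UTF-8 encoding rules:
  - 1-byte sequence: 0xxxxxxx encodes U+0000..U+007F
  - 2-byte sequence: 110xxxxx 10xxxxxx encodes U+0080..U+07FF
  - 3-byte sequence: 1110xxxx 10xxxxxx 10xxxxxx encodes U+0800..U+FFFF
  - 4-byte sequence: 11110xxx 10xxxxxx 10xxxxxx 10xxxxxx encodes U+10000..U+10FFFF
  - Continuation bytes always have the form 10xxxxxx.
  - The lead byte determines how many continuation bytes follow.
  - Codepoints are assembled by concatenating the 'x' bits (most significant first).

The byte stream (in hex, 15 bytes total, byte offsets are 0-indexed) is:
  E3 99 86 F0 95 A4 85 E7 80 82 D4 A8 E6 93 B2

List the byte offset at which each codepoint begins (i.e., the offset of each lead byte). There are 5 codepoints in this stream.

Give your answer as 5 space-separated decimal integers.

Answer: 0 3 7 10 12

Derivation:
Byte[0]=E3: 3-byte lead, need 2 cont bytes. acc=0x3
Byte[1]=99: continuation. acc=(acc<<6)|0x19=0xD9
Byte[2]=86: continuation. acc=(acc<<6)|0x06=0x3646
Completed: cp=U+3646 (starts at byte 0)
Byte[3]=F0: 4-byte lead, need 3 cont bytes. acc=0x0
Byte[4]=95: continuation. acc=(acc<<6)|0x15=0x15
Byte[5]=A4: continuation. acc=(acc<<6)|0x24=0x564
Byte[6]=85: continuation. acc=(acc<<6)|0x05=0x15905
Completed: cp=U+15905 (starts at byte 3)
Byte[7]=E7: 3-byte lead, need 2 cont bytes. acc=0x7
Byte[8]=80: continuation. acc=(acc<<6)|0x00=0x1C0
Byte[9]=82: continuation. acc=(acc<<6)|0x02=0x7002
Completed: cp=U+7002 (starts at byte 7)
Byte[10]=D4: 2-byte lead, need 1 cont bytes. acc=0x14
Byte[11]=A8: continuation. acc=(acc<<6)|0x28=0x528
Completed: cp=U+0528 (starts at byte 10)
Byte[12]=E6: 3-byte lead, need 2 cont bytes. acc=0x6
Byte[13]=93: continuation. acc=(acc<<6)|0x13=0x193
Byte[14]=B2: continuation. acc=(acc<<6)|0x32=0x64F2
Completed: cp=U+64F2 (starts at byte 12)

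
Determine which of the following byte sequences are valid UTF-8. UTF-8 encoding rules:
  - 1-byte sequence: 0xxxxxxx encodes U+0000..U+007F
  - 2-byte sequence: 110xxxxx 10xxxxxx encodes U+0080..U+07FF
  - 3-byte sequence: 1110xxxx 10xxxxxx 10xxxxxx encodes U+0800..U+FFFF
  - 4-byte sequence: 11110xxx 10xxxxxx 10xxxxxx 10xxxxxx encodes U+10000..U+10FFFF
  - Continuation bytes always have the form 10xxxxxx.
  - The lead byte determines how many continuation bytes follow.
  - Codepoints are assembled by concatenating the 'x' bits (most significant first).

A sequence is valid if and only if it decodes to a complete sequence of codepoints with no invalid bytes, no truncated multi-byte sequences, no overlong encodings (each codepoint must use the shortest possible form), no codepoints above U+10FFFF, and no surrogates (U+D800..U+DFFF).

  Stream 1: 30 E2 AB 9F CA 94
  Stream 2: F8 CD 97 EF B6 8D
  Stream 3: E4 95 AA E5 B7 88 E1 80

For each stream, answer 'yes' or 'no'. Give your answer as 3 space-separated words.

Answer: yes no no

Derivation:
Stream 1: decodes cleanly. VALID
Stream 2: error at byte offset 0. INVALID
Stream 3: error at byte offset 8. INVALID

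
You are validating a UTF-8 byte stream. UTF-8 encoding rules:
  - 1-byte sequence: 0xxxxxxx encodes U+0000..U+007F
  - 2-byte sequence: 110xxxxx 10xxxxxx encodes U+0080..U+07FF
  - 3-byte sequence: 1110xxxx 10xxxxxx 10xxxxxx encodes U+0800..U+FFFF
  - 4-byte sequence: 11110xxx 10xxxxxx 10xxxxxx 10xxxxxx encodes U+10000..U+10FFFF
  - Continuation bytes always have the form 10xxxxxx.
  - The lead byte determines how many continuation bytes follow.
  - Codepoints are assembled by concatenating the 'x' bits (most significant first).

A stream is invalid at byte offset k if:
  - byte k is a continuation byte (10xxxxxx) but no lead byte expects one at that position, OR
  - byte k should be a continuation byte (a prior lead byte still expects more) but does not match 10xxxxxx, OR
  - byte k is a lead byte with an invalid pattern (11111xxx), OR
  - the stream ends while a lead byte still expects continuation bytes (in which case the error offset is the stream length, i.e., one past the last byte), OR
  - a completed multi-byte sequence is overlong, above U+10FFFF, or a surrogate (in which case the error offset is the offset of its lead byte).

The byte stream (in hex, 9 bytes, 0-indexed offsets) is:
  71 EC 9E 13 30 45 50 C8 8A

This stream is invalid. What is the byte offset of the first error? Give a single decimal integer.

Byte[0]=71: 1-byte ASCII. cp=U+0071
Byte[1]=EC: 3-byte lead, need 2 cont bytes. acc=0xC
Byte[2]=9E: continuation. acc=(acc<<6)|0x1E=0x31E
Byte[3]=13: expected 10xxxxxx continuation. INVALID

Answer: 3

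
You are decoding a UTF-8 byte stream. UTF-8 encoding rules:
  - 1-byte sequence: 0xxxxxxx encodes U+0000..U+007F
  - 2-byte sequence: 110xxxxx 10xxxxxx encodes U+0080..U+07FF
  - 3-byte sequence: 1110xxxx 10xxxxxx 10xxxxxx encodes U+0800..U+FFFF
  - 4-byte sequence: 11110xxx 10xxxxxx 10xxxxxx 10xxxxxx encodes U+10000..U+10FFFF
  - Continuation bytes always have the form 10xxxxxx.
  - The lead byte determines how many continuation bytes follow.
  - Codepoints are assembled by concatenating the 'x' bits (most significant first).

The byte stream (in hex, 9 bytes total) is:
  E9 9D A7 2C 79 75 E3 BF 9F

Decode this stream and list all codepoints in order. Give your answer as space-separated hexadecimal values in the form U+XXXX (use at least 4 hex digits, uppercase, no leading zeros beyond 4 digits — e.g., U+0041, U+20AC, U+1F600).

Byte[0]=E9: 3-byte lead, need 2 cont bytes. acc=0x9
Byte[1]=9D: continuation. acc=(acc<<6)|0x1D=0x25D
Byte[2]=A7: continuation. acc=(acc<<6)|0x27=0x9767
Completed: cp=U+9767 (starts at byte 0)
Byte[3]=2C: 1-byte ASCII. cp=U+002C
Byte[4]=79: 1-byte ASCII. cp=U+0079
Byte[5]=75: 1-byte ASCII. cp=U+0075
Byte[6]=E3: 3-byte lead, need 2 cont bytes. acc=0x3
Byte[7]=BF: continuation. acc=(acc<<6)|0x3F=0xFF
Byte[8]=9F: continuation. acc=(acc<<6)|0x1F=0x3FDF
Completed: cp=U+3FDF (starts at byte 6)

Answer: U+9767 U+002C U+0079 U+0075 U+3FDF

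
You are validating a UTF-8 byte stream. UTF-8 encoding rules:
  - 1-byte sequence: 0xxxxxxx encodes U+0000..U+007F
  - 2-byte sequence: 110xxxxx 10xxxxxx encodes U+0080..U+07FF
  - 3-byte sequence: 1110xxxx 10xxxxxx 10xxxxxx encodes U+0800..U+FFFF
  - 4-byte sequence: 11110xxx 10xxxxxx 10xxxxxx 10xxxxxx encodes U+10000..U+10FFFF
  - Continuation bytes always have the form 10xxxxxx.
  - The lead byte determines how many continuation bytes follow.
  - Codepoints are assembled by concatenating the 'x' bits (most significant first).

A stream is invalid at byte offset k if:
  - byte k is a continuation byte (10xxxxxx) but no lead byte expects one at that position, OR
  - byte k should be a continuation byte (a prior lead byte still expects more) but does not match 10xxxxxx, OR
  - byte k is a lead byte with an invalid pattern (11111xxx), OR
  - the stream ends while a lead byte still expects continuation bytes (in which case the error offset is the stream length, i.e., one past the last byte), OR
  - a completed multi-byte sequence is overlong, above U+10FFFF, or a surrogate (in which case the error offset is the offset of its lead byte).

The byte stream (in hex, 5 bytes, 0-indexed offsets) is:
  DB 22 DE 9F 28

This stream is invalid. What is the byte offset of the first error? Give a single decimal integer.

Answer: 1

Derivation:
Byte[0]=DB: 2-byte lead, need 1 cont bytes. acc=0x1B
Byte[1]=22: expected 10xxxxxx continuation. INVALID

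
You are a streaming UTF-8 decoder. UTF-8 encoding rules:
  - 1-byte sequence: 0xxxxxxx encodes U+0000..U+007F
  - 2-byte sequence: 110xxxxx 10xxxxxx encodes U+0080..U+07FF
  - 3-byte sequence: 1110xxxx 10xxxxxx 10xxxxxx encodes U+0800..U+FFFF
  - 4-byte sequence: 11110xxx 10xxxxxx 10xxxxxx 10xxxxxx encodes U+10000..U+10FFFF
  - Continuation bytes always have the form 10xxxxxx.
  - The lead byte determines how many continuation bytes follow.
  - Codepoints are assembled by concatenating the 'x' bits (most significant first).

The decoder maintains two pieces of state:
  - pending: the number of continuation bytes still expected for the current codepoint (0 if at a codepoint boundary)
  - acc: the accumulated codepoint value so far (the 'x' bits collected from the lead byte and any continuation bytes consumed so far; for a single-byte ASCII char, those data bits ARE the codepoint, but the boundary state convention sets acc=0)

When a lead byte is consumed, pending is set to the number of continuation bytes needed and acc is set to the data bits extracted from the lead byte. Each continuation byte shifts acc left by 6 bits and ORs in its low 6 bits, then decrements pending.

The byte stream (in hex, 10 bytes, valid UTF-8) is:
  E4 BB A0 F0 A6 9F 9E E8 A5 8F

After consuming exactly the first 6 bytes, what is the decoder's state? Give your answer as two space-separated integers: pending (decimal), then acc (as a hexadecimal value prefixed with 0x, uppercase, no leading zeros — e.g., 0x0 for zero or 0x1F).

Answer: 1 0x99F

Derivation:
Byte[0]=E4: 3-byte lead. pending=2, acc=0x4
Byte[1]=BB: continuation. acc=(acc<<6)|0x3B=0x13B, pending=1
Byte[2]=A0: continuation. acc=(acc<<6)|0x20=0x4EE0, pending=0
Byte[3]=F0: 4-byte lead. pending=3, acc=0x0
Byte[4]=A6: continuation. acc=(acc<<6)|0x26=0x26, pending=2
Byte[5]=9F: continuation. acc=(acc<<6)|0x1F=0x99F, pending=1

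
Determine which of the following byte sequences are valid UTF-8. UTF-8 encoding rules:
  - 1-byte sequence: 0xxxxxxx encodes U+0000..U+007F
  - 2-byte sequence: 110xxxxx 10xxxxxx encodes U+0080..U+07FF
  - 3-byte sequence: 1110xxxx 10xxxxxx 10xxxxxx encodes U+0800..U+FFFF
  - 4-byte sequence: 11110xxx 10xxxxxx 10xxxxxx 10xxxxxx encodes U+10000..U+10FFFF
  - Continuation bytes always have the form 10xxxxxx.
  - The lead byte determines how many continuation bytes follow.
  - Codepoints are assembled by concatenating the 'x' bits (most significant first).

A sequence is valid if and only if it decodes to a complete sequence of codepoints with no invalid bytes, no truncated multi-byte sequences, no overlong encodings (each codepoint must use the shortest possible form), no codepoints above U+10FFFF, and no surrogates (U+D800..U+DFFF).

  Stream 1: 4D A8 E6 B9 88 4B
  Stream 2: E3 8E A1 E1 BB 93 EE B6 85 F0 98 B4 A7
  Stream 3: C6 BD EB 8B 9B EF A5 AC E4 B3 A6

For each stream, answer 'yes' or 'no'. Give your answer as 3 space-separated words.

Stream 1: error at byte offset 1. INVALID
Stream 2: decodes cleanly. VALID
Stream 3: decodes cleanly. VALID

Answer: no yes yes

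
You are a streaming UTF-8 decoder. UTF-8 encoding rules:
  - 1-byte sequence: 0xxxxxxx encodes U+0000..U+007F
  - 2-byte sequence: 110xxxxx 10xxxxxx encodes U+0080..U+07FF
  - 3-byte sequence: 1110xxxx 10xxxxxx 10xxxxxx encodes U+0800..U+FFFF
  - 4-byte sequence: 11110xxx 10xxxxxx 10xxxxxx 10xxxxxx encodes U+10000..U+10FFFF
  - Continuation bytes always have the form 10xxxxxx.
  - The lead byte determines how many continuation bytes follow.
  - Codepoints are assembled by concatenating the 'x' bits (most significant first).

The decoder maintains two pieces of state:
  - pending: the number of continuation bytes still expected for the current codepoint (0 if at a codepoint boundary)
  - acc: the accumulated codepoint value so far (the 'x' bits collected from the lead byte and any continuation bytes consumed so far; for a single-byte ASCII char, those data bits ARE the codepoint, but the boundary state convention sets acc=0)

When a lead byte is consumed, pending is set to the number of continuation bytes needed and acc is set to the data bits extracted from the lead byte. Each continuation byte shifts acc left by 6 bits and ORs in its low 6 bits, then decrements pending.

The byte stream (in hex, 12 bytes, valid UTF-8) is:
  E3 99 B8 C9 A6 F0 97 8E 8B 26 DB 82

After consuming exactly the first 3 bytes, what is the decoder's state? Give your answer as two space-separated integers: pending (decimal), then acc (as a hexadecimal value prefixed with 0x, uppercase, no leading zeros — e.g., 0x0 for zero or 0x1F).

Answer: 0 0x3678

Derivation:
Byte[0]=E3: 3-byte lead. pending=2, acc=0x3
Byte[1]=99: continuation. acc=(acc<<6)|0x19=0xD9, pending=1
Byte[2]=B8: continuation. acc=(acc<<6)|0x38=0x3678, pending=0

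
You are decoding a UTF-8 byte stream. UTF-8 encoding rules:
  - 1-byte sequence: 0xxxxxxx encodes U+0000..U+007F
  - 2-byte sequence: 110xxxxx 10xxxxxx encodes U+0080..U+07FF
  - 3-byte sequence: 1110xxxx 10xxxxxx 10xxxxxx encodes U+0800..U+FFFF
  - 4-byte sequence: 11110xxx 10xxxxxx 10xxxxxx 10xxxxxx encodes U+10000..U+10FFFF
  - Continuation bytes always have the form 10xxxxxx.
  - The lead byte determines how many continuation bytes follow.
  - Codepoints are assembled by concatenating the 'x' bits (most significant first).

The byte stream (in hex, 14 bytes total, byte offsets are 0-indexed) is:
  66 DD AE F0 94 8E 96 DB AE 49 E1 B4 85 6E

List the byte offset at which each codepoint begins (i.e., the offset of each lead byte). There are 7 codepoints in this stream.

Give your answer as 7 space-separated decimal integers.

Byte[0]=66: 1-byte ASCII. cp=U+0066
Byte[1]=DD: 2-byte lead, need 1 cont bytes. acc=0x1D
Byte[2]=AE: continuation. acc=(acc<<6)|0x2E=0x76E
Completed: cp=U+076E (starts at byte 1)
Byte[3]=F0: 4-byte lead, need 3 cont bytes. acc=0x0
Byte[4]=94: continuation. acc=(acc<<6)|0x14=0x14
Byte[5]=8E: continuation. acc=(acc<<6)|0x0E=0x50E
Byte[6]=96: continuation. acc=(acc<<6)|0x16=0x14396
Completed: cp=U+14396 (starts at byte 3)
Byte[7]=DB: 2-byte lead, need 1 cont bytes. acc=0x1B
Byte[8]=AE: continuation. acc=(acc<<6)|0x2E=0x6EE
Completed: cp=U+06EE (starts at byte 7)
Byte[9]=49: 1-byte ASCII. cp=U+0049
Byte[10]=E1: 3-byte lead, need 2 cont bytes. acc=0x1
Byte[11]=B4: continuation. acc=(acc<<6)|0x34=0x74
Byte[12]=85: continuation. acc=(acc<<6)|0x05=0x1D05
Completed: cp=U+1D05 (starts at byte 10)
Byte[13]=6E: 1-byte ASCII. cp=U+006E

Answer: 0 1 3 7 9 10 13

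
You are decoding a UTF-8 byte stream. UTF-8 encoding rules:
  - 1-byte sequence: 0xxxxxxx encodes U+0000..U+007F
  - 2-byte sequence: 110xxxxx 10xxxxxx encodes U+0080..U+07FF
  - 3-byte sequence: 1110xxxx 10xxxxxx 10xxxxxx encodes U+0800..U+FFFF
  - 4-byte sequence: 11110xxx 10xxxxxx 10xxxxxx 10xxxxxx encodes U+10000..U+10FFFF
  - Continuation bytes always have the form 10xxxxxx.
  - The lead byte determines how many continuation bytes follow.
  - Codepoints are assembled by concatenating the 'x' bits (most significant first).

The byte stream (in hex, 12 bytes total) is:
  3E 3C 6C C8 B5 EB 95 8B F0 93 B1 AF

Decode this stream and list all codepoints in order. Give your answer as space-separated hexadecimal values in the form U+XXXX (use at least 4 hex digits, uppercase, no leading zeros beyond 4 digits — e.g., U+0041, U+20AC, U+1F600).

Byte[0]=3E: 1-byte ASCII. cp=U+003E
Byte[1]=3C: 1-byte ASCII. cp=U+003C
Byte[2]=6C: 1-byte ASCII. cp=U+006C
Byte[3]=C8: 2-byte lead, need 1 cont bytes. acc=0x8
Byte[4]=B5: continuation. acc=(acc<<6)|0x35=0x235
Completed: cp=U+0235 (starts at byte 3)
Byte[5]=EB: 3-byte lead, need 2 cont bytes. acc=0xB
Byte[6]=95: continuation. acc=(acc<<6)|0x15=0x2D5
Byte[7]=8B: continuation. acc=(acc<<6)|0x0B=0xB54B
Completed: cp=U+B54B (starts at byte 5)
Byte[8]=F0: 4-byte lead, need 3 cont bytes. acc=0x0
Byte[9]=93: continuation. acc=(acc<<6)|0x13=0x13
Byte[10]=B1: continuation. acc=(acc<<6)|0x31=0x4F1
Byte[11]=AF: continuation. acc=(acc<<6)|0x2F=0x13C6F
Completed: cp=U+13C6F (starts at byte 8)

Answer: U+003E U+003C U+006C U+0235 U+B54B U+13C6F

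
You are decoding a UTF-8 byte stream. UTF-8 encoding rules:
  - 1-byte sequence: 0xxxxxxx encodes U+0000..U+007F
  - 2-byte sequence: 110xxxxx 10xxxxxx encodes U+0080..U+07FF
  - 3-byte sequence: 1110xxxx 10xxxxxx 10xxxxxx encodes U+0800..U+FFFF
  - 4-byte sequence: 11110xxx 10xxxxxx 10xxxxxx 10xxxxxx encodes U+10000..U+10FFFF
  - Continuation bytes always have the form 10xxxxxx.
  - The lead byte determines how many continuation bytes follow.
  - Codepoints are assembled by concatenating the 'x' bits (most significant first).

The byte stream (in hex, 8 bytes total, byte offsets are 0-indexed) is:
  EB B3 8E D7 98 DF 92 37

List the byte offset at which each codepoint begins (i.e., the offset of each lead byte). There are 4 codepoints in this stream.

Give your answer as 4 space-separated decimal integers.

Byte[0]=EB: 3-byte lead, need 2 cont bytes. acc=0xB
Byte[1]=B3: continuation. acc=(acc<<6)|0x33=0x2F3
Byte[2]=8E: continuation. acc=(acc<<6)|0x0E=0xBCCE
Completed: cp=U+BCCE (starts at byte 0)
Byte[3]=D7: 2-byte lead, need 1 cont bytes. acc=0x17
Byte[4]=98: continuation. acc=(acc<<6)|0x18=0x5D8
Completed: cp=U+05D8 (starts at byte 3)
Byte[5]=DF: 2-byte lead, need 1 cont bytes. acc=0x1F
Byte[6]=92: continuation. acc=(acc<<6)|0x12=0x7D2
Completed: cp=U+07D2 (starts at byte 5)
Byte[7]=37: 1-byte ASCII. cp=U+0037

Answer: 0 3 5 7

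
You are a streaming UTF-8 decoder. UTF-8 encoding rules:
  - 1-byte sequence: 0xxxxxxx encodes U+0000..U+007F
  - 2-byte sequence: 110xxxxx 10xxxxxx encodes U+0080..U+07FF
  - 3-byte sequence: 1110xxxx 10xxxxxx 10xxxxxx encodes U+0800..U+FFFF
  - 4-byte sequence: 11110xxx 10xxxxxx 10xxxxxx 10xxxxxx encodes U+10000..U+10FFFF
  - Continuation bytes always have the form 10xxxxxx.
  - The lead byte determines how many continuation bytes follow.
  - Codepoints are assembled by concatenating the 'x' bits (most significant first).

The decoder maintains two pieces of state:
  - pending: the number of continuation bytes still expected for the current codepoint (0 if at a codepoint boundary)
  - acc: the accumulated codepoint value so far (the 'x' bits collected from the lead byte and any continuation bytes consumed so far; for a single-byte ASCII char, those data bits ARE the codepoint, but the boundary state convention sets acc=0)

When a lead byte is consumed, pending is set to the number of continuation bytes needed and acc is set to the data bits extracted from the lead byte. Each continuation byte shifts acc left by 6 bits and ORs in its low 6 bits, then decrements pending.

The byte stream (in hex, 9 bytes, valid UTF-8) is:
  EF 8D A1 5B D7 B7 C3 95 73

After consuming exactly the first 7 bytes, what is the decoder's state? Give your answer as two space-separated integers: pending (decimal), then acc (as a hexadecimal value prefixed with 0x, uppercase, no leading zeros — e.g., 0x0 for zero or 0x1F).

Byte[0]=EF: 3-byte lead. pending=2, acc=0xF
Byte[1]=8D: continuation. acc=(acc<<6)|0x0D=0x3CD, pending=1
Byte[2]=A1: continuation. acc=(acc<<6)|0x21=0xF361, pending=0
Byte[3]=5B: 1-byte. pending=0, acc=0x0
Byte[4]=D7: 2-byte lead. pending=1, acc=0x17
Byte[5]=B7: continuation. acc=(acc<<6)|0x37=0x5F7, pending=0
Byte[6]=C3: 2-byte lead. pending=1, acc=0x3

Answer: 1 0x3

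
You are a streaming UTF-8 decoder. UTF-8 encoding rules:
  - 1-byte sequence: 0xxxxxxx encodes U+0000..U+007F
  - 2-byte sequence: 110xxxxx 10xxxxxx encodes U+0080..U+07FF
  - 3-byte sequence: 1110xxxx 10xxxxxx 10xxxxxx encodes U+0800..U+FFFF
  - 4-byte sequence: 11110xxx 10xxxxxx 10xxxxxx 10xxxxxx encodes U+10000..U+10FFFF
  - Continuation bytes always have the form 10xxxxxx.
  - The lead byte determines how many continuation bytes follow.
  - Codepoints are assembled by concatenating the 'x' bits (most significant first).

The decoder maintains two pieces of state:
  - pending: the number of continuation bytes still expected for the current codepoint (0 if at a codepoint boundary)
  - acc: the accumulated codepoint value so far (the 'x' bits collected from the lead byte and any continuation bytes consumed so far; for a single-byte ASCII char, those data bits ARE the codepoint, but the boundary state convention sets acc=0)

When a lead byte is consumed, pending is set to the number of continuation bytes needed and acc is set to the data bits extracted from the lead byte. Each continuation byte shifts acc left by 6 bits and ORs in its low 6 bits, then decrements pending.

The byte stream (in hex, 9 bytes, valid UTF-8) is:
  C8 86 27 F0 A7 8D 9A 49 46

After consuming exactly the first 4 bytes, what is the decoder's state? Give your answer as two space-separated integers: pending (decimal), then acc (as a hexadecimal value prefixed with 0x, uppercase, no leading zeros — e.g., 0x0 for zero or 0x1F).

Answer: 3 0x0

Derivation:
Byte[0]=C8: 2-byte lead. pending=1, acc=0x8
Byte[1]=86: continuation. acc=(acc<<6)|0x06=0x206, pending=0
Byte[2]=27: 1-byte. pending=0, acc=0x0
Byte[3]=F0: 4-byte lead. pending=3, acc=0x0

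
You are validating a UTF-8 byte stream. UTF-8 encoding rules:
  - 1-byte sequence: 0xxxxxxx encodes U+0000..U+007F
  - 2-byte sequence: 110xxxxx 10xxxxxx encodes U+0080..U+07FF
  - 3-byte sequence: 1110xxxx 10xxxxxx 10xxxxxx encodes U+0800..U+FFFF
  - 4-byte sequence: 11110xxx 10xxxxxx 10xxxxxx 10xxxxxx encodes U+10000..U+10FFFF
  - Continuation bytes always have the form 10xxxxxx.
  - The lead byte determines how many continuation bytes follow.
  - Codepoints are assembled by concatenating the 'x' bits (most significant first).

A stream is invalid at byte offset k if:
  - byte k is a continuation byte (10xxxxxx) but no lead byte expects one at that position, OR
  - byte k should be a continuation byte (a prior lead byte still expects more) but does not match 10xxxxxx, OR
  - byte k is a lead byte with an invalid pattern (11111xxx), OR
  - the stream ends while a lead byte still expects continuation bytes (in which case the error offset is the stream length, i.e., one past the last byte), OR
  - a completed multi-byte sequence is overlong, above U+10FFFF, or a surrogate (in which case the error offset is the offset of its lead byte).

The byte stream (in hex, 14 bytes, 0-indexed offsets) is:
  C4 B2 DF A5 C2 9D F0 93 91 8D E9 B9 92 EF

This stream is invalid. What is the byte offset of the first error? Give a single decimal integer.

Answer: 14

Derivation:
Byte[0]=C4: 2-byte lead, need 1 cont bytes. acc=0x4
Byte[1]=B2: continuation. acc=(acc<<6)|0x32=0x132
Completed: cp=U+0132 (starts at byte 0)
Byte[2]=DF: 2-byte lead, need 1 cont bytes. acc=0x1F
Byte[3]=A5: continuation. acc=(acc<<6)|0x25=0x7E5
Completed: cp=U+07E5 (starts at byte 2)
Byte[4]=C2: 2-byte lead, need 1 cont bytes. acc=0x2
Byte[5]=9D: continuation. acc=(acc<<6)|0x1D=0x9D
Completed: cp=U+009D (starts at byte 4)
Byte[6]=F0: 4-byte lead, need 3 cont bytes. acc=0x0
Byte[7]=93: continuation. acc=(acc<<6)|0x13=0x13
Byte[8]=91: continuation. acc=(acc<<6)|0x11=0x4D1
Byte[9]=8D: continuation. acc=(acc<<6)|0x0D=0x1344D
Completed: cp=U+1344D (starts at byte 6)
Byte[10]=E9: 3-byte lead, need 2 cont bytes. acc=0x9
Byte[11]=B9: continuation. acc=(acc<<6)|0x39=0x279
Byte[12]=92: continuation. acc=(acc<<6)|0x12=0x9E52
Completed: cp=U+9E52 (starts at byte 10)
Byte[13]=EF: 3-byte lead, need 2 cont bytes. acc=0xF
Byte[14]: stream ended, expected continuation. INVALID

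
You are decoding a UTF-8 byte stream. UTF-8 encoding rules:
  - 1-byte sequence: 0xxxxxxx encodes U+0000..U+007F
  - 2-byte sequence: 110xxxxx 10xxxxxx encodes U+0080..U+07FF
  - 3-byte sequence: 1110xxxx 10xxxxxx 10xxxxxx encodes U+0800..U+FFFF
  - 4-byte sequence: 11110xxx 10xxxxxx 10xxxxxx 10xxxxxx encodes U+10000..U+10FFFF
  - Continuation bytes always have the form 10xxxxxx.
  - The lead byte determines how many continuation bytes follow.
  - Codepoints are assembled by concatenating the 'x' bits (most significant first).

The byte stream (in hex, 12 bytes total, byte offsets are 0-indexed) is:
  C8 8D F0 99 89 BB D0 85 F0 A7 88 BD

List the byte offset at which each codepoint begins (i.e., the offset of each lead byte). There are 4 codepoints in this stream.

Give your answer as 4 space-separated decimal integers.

Byte[0]=C8: 2-byte lead, need 1 cont bytes. acc=0x8
Byte[1]=8D: continuation. acc=(acc<<6)|0x0D=0x20D
Completed: cp=U+020D (starts at byte 0)
Byte[2]=F0: 4-byte lead, need 3 cont bytes. acc=0x0
Byte[3]=99: continuation. acc=(acc<<6)|0x19=0x19
Byte[4]=89: continuation. acc=(acc<<6)|0x09=0x649
Byte[5]=BB: continuation. acc=(acc<<6)|0x3B=0x1927B
Completed: cp=U+1927B (starts at byte 2)
Byte[6]=D0: 2-byte lead, need 1 cont bytes. acc=0x10
Byte[7]=85: continuation. acc=(acc<<6)|0x05=0x405
Completed: cp=U+0405 (starts at byte 6)
Byte[8]=F0: 4-byte lead, need 3 cont bytes. acc=0x0
Byte[9]=A7: continuation. acc=(acc<<6)|0x27=0x27
Byte[10]=88: continuation. acc=(acc<<6)|0x08=0x9C8
Byte[11]=BD: continuation. acc=(acc<<6)|0x3D=0x2723D
Completed: cp=U+2723D (starts at byte 8)

Answer: 0 2 6 8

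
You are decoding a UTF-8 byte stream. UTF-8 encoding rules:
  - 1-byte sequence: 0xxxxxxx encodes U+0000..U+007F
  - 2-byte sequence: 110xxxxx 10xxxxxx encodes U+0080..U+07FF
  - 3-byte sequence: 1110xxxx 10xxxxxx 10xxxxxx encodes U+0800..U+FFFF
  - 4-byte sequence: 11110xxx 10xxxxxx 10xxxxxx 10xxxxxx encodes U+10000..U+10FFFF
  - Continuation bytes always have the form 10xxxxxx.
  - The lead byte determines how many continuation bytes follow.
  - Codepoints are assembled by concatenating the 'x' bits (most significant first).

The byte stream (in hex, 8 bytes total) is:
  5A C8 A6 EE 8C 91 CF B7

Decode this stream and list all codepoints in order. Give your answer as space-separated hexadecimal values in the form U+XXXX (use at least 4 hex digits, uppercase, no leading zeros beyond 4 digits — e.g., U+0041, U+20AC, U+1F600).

Answer: U+005A U+0226 U+E311 U+03F7

Derivation:
Byte[0]=5A: 1-byte ASCII. cp=U+005A
Byte[1]=C8: 2-byte lead, need 1 cont bytes. acc=0x8
Byte[2]=A6: continuation. acc=(acc<<6)|0x26=0x226
Completed: cp=U+0226 (starts at byte 1)
Byte[3]=EE: 3-byte lead, need 2 cont bytes. acc=0xE
Byte[4]=8C: continuation. acc=(acc<<6)|0x0C=0x38C
Byte[5]=91: continuation. acc=(acc<<6)|0x11=0xE311
Completed: cp=U+E311 (starts at byte 3)
Byte[6]=CF: 2-byte lead, need 1 cont bytes. acc=0xF
Byte[7]=B7: continuation. acc=(acc<<6)|0x37=0x3F7
Completed: cp=U+03F7 (starts at byte 6)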